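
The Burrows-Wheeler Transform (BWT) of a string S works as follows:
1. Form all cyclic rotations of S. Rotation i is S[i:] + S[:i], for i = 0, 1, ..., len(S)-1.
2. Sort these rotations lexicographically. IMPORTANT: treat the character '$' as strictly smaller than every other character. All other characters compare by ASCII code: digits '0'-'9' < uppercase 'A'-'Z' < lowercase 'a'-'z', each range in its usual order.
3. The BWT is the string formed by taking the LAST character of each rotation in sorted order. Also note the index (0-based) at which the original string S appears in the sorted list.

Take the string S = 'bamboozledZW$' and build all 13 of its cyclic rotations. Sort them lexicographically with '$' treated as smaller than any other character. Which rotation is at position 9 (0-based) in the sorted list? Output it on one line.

All 13 rotations (rotation i = S[i:]+S[:i]):
  rot[0] = bamboozledZW$
  rot[1] = amboozledZW$b
  rot[2] = mboozledZW$ba
  rot[3] = boozledZW$bam
  rot[4] = oozledZW$bamb
  rot[5] = ozledZW$bambo
  rot[6] = zledZW$bamboo
  rot[7] = ledZW$bambooz
  rot[8] = edZW$bamboozl
  rot[9] = dZW$bamboozle
  rot[10] = ZW$bamboozled
  rot[11] = W$bamboozledZ
  rot[12] = $bamboozledZW
Sorted (with $ < everything):
  sorted[0] = $bamboozledZW
  sorted[1] = W$bamboozledZ
  sorted[2] = ZW$bamboozled
  sorted[3] = amboozledZW$b
  sorted[4] = bamboozledZW$
  sorted[5] = boozledZW$bam
  sorted[6] = dZW$bamboozle
  sorted[7] = edZW$bamboozl
  sorted[8] = ledZW$bambooz
  sorted[9] = mboozledZW$ba
  sorted[10] = oozledZW$bamb
  sorted[11] = ozledZW$bambo
  sorted[12] = zledZW$bamboo
sorted[9] = mboozledZW$ba

Answer: mboozledZW$ba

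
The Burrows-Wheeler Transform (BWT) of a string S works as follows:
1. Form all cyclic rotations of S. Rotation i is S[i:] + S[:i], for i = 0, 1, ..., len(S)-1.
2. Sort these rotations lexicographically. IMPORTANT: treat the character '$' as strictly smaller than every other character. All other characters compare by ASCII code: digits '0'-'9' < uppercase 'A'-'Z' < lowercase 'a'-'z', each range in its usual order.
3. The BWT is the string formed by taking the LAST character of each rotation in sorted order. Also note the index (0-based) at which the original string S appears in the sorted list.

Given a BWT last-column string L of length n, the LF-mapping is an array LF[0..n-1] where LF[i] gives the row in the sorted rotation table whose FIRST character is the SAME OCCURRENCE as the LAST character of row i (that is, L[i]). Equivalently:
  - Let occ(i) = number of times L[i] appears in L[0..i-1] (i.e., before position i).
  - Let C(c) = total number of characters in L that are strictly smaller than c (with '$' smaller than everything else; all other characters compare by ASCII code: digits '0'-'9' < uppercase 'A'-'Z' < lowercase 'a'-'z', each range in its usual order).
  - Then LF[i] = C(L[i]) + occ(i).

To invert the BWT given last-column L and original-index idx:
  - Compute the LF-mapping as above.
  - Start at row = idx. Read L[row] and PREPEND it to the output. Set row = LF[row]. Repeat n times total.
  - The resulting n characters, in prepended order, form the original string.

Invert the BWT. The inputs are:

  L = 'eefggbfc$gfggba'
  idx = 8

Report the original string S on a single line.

LF mapping: 5 6 7 10 11 2 8 4 0 12 9 13 14 3 1
Walk LF starting at row 8, prepending L[row]:
  step 1: row=8, L[8]='$', prepend. Next row=LF[8]=0
  step 2: row=0, L[0]='e', prepend. Next row=LF[0]=5
  step 3: row=5, L[5]='b', prepend. Next row=LF[5]=2
  step 4: row=2, L[2]='f', prepend. Next row=LF[2]=7
  step 5: row=7, L[7]='c', prepend. Next row=LF[7]=4
  step 6: row=4, L[4]='g', prepend. Next row=LF[4]=11
  step 7: row=11, L[11]='g', prepend. Next row=LF[11]=13
  step 8: row=13, L[13]='b', prepend. Next row=LF[13]=3
  step 9: row=3, L[3]='g', prepend. Next row=LF[3]=10
  step 10: row=10, L[10]='f', prepend. Next row=LF[10]=9
  step 11: row=9, L[9]='g', prepend. Next row=LF[9]=12
  step 12: row=12, L[12]='g', prepend. Next row=LF[12]=14
  step 13: row=14, L[14]='a', prepend. Next row=LF[14]=1
  step 14: row=1, L[1]='e', prepend. Next row=LF[1]=6
  step 15: row=6, L[6]='f', prepend. Next row=LF[6]=8
Reversed output: feaggfgbggcfbe$

Answer: feaggfgbggcfbe$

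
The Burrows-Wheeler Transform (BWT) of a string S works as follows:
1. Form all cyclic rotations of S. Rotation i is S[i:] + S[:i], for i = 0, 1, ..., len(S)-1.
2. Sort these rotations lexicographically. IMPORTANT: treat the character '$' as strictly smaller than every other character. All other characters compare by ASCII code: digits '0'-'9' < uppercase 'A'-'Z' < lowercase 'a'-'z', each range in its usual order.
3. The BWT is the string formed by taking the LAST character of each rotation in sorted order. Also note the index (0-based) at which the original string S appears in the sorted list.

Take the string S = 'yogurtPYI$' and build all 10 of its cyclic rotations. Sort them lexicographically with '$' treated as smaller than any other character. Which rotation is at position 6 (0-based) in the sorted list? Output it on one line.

All 10 rotations (rotation i = S[i:]+S[:i]):
  rot[0] = yogurtPYI$
  rot[1] = ogurtPYI$y
  rot[2] = gurtPYI$yo
  rot[3] = urtPYI$yog
  rot[4] = rtPYI$yogu
  rot[5] = tPYI$yogur
  rot[6] = PYI$yogurt
  rot[7] = YI$yogurtP
  rot[8] = I$yogurtPY
  rot[9] = $yogurtPYI
Sorted (with $ < everything):
  sorted[0] = $yogurtPYI
  sorted[1] = I$yogurtPY
  sorted[2] = PYI$yogurt
  sorted[3] = YI$yogurtP
  sorted[4] = gurtPYI$yo
  sorted[5] = ogurtPYI$y
  sorted[6] = rtPYI$yogu
  sorted[7] = tPYI$yogur
  sorted[8] = urtPYI$yog
  sorted[9] = yogurtPYI$
sorted[6] = rtPYI$yogu

Answer: rtPYI$yogu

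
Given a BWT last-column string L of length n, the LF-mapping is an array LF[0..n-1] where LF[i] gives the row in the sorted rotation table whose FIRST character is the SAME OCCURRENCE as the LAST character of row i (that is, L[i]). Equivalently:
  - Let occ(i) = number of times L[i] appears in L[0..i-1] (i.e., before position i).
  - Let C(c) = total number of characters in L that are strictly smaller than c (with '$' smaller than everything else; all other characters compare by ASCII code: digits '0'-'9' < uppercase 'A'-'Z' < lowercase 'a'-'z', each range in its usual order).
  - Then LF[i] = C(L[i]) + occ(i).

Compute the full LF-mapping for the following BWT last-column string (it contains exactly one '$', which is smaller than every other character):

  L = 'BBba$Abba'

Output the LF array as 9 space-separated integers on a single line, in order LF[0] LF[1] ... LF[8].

Answer: 2 3 6 4 0 1 7 8 5

Derivation:
Char counts: '$':1, 'A':1, 'B':2, 'a':2, 'b':3
C (first-col start): C('$')=0, C('A')=1, C('B')=2, C('a')=4, C('b')=6
L[0]='B': occ=0, LF[0]=C('B')+0=2+0=2
L[1]='B': occ=1, LF[1]=C('B')+1=2+1=3
L[2]='b': occ=0, LF[2]=C('b')+0=6+0=6
L[3]='a': occ=0, LF[3]=C('a')+0=4+0=4
L[4]='$': occ=0, LF[4]=C('$')+0=0+0=0
L[5]='A': occ=0, LF[5]=C('A')+0=1+0=1
L[6]='b': occ=1, LF[6]=C('b')+1=6+1=7
L[7]='b': occ=2, LF[7]=C('b')+2=6+2=8
L[8]='a': occ=1, LF[8]=C('a')+1=4+1=5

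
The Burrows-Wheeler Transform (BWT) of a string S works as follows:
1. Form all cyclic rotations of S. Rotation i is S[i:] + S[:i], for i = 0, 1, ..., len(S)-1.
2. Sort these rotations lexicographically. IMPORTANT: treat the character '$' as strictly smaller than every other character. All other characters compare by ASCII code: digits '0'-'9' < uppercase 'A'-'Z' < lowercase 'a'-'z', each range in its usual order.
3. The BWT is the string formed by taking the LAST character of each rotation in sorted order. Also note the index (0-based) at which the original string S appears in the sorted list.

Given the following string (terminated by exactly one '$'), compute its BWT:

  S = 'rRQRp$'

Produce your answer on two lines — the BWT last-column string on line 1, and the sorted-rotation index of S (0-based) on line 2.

Answer: pRrQR$
5

Derivation:
All 6 rotations (rotation i = S[i:]+S[:i]):
  rot[0] = rRQRp$
  rot[1] = RQRp$r
  rot[2] = QRp$rR
  rot[3] = Rp$rRQ
  rot[4] = p$rRQR
  rot[5] = $rRQRp
Sorted (with $ < everything):
  sorted[0] = $rRQRp  (last char: 'p')
  sorted[1] = QRp$rR  (last char: 'R')
  sorted[2] = RQRp$r  (last char: 'r')
  sorted[3] = Rp$rRQ  (last char: 'Q')
  sorted[4] = p$rRQR  (last char: 'R')
  sorted[5] = rRQRp$  (last char: '$')
Last column: pRrQR$
Original string S is at sorted index 5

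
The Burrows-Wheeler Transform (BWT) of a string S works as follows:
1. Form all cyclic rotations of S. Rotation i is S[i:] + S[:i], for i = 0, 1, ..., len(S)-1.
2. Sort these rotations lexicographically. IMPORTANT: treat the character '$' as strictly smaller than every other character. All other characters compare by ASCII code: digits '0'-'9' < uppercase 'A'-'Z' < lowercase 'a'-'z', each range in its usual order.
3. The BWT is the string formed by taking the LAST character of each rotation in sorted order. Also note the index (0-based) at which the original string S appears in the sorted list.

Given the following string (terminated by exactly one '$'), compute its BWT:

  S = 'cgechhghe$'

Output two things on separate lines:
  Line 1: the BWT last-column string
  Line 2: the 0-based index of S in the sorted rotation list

All 10 rotations (rotation i = S[i:]+S[:i]):
  rot[0] = cgechhghe$
  rot[1] = gechhghe$c
  rot[2] = echhghe$cg
  rot[3] = chhghe$cge
  rot[4] = hhghe$cgec
  rot[5] = hghe$cgech
  rot[6] = ghe$cgechh
  rot[7] = he$cgechhg
  rot[8] = e$cgechhgh
  rot[9] = $cgechhghe
Sorted (with $ < everything):
  sorted[0] = $cgechhghe  (last char: 'e')
  sorted[1] = cgechhghe$  (last char: '$')
  sorted[2] = chhghe$cge  (last char: 'e')
  sorted[3] = e$cgechhgh  (last char: 'h')
  sorted[4] = echhghe$cg  (last char: 'g')
  sorted[5] = gechhghe$c  (last char: 'c')
  sorted[6] = ghe$cgechh  (last char: 'h')
  sorted[7] = he$cgechhg  (last char: 'g')
  sorted[8] = hghe$cgech  (last char: 'h')
  sorted[9] = hhghe$cgec  (last char: 'c')
Last column: e$ehgchghc
Original string S is at sorted index 1

Answer: e$ehgchghc
1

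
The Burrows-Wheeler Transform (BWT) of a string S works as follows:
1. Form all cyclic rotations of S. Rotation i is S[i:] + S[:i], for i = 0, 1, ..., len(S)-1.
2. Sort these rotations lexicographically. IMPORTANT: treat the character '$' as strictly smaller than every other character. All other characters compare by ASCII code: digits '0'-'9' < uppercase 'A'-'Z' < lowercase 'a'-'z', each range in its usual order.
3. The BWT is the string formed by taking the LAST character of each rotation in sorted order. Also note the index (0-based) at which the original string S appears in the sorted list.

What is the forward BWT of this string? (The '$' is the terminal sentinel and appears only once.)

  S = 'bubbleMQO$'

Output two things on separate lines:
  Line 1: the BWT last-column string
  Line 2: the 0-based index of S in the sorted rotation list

All 10 rotations (rotation i = S[i:]+S[:i]):
  rot[0] = bubbleMQO$
  rot[1] = ubbleMQO$b
  rot[2] = bbleMQO$bu
  rot[3] = bleMQO$bub
  rot[4] = leMQO$bubb
  rot[5] = eMQO$bubbl
  rot[6] = MQO$bubble
  rot[7] = QO$bubbleM
  rot[8] = O$bubbleMQ
  rot[9] = $bubbleMQO
Sorted (with $ < everything):
  sorted[0] = $bubbleMQO  (last char: 'O')
  sorted[1] = MQO$bubble  (last char: 'e')
  sorted[2] = O$bubbleMQ  (last char: 'Q')
  sorted[3] = QO$bubbleM  (last char: 'M')
  sorted[4] = bbleMQO$bu  (last char: 'u')
  sorted[5] = bleMQO$bub  (last char: 'b')
  sorted[6] = bubbleMQO$  (last char: '$')
  sorted[7] = eMQO$bubbl  (last char: 'l')
  sorted[8] = leMQO$bubb  (last char: 'b')
  sorted[9] = ubbleMQO$b  (last char: 'b')
Last column: OeQMub$lbb
Original string S is at sorted index 6

Answer: OeQMub$lbb
6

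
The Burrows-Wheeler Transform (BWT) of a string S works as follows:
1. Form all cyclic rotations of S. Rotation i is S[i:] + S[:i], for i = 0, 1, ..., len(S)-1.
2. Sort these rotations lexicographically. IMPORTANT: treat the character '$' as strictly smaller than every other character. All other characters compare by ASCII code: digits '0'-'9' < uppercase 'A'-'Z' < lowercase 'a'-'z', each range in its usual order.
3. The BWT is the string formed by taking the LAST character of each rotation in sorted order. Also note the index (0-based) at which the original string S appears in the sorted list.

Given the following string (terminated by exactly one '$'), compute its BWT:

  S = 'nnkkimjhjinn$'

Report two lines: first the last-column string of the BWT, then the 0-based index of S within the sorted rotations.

Answer: njkjmhkninni$
12

Derivation:
All 13 rotations (rotation i = S[i:]+S[:i]):
  rot[0] = nnkkimjhjinn$
  rot[1] = nkkimjhjinn$n
  rot[2] = kkimjhjinn$nn
  rot[3] = kimjhjinn$nnk
  rot[4] = imjhjinn$nnkk
  rot[5] = mjhjinn$nnkki
  rot[6] = jhjinn$nnkkim
  rot[7] = hjinn$nnkkimj
  rot[8] = jinn$nnkkimjh
  rot[9] = inn$nnkkimjhj
  rot[10] = nn$nnkkimjhji
  rot[11] = n$nnkkimjhjin
  rot[12] = $nnkkimjhjinn
Sorted (with $ < everything):
  sorted[0] = $nnkkimjhjinn  (last char: 'n')
  sorted[1] = hjinn$nnkkimj  (last char: 'j')
  sorted[2] = imjhjinn$nnkk  (last char: 'k')
  sorted[3] = inn$nnkkimjhj  (last char: 'j')
  sorted[4] = jhjinn$nnkkim  (last char: 'm')
  sorted[5] = jinn$nnkkimjh  (last char: 'h')
  sorted[6] = kimjhjinn$nnk  (last char: 'k')
  sorted[7] = kkimjhjinn$nn  (last char: 'n')
  sorted[8] = mjhjinn$nnkki  (last char: 'i')
  sorted[9] = n$nnkkimjhjin  (last char: 'n')
  sorted[10] = nkkimjhjinn$n  (last char: 'n')
  sorted[11] = nn$nnkkimjhji  (last char: 'i')
  sorted[12] = nnkkimjhjinn$  (last char: '$')
Last column: njkjmhkninni$
Original string S is at sorted index 12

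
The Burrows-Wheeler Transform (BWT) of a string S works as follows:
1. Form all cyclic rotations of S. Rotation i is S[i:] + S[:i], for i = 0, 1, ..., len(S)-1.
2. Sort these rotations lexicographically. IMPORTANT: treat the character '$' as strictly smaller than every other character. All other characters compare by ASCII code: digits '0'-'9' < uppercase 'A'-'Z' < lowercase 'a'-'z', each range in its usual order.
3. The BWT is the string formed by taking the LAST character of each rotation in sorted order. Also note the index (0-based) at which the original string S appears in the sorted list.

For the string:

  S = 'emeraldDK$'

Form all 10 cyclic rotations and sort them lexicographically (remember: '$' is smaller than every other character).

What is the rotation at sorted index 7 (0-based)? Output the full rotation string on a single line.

All 10 rotations (rotation i = S[i:]+S[:i]):
  rot[0] = emeraldDK$
  rot[1] = meraldDK$e
  rot[2] = eraldDK$em
  rot[3] = raldDK$eme
  rot[4] = aldDK$emer
  rot[5] = ldDK$emera
  rot[6] = dDK$emeral
  rot[7] = DK$emerald
  rot[8] = K$emeraldD
  rot[9] = $emeraldDK
Sorted (with $ < everything):
  sorted[0] = $emeraldDK
  sorted[1] = DK$emerald
  sorted[2] = K$emeraldD
  sorted[3] = aldDK$emer
  sorted[4] = dDK$emeral
  sorted[5] = emeraldDK$
  sorted[6] = eraldDK$em
  sorted[7] = ldDK$emera
  sorted[8] = meraldDK$e
  sorted[9] = raldDK$eme
sorted[7] = ldDK$emera

Answer: ldDK$emera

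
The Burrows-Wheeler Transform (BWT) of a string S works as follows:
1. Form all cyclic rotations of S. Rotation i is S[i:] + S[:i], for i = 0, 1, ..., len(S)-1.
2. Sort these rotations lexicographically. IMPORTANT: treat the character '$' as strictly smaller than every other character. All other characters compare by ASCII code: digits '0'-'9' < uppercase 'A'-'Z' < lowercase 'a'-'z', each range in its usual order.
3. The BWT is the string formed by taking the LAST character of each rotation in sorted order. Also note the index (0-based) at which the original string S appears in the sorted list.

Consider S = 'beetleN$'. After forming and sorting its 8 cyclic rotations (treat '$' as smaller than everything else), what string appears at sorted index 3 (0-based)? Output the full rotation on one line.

Answer: eN$beetl

Derivation:
All 8 rotations (rotation i = S[i:]+S[:i]):
  rot[0] = beetleN$
  rot[1] = eetleN$b
  rot[2] = etleN$be
  rot[3] = tleN$bee
  rot[4] = leN$beet
  rot[5] = eN$beetl
  rot[6] = N$beetle
  rot[7] = $beetleN
Sorted (with $ < everything):
  sorted[0] = $beetleN
  sorted[1] = N$beetle
  sorted[2] = beetleN$
  sorted[3] = eN$beetl
  sorted[4] = eetleN$b
  sorted[5] = etleN$be
  sorted[6] = leN$beet
  sorted[7] = tleN$bee
sorted[3] = eN$beetl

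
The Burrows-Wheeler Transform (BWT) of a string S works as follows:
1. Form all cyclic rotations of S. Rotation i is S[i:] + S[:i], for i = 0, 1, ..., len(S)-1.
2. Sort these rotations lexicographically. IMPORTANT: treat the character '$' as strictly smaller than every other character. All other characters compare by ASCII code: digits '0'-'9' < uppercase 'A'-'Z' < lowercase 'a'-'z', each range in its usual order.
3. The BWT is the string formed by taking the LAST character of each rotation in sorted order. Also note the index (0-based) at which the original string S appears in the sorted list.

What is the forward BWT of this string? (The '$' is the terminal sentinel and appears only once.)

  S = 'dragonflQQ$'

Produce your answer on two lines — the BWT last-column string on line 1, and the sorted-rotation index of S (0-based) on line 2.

Answer: QQlr$nafogd
4

Derivation:
All 11 rotations (rotation i = S[i:]+S[:i]):
  rot[0] = dragonflQQ$
  rot[1] = ragonflQQ$d
  rot[2] = agonflQQ$dr
  rot[3] = gonflQQ$dra
  rot[4] = onflQQ$drag
  rot[5] = nflQQ$drago
  rot[6] = flQQ$dragon
  rot[7] = lQQ$dragonf
  rot[8] = QQ$dragonfl
  rot[9] = Q$dragonflQ
  rot[10] = $dragonflQQ
Sorted (with $ < everything):
  sorted[0] = $dragonflQQ  (last char: 'Q')
  sorted[1] = Q$dragonflQ  (last char: 'Q')
  sorted[2] = QQ$dragonfl  (last char: 'l')
  sorted[3] = agonflQQ$dr  (last char: 'r')
  sorted[4] = dragonflQQ$  (last char: '$')
  sorted[5] = flQQ$dragon  (last char: 'n')
  sorted[6] = gonflQQ$dra  (last char: 'a')
  sorted[7] = lQQ$dragonf  (last char: 'f')
  sorted[8] = nflQQ$drago  (last char: 'o')
  sorted[9] = onflQQ$drag  (last char: 'g')
  sorted[10] = ragonflQQ$d  (last char: 'd')
Last column: QQlr$nafogd
Original string S is at sorted index 4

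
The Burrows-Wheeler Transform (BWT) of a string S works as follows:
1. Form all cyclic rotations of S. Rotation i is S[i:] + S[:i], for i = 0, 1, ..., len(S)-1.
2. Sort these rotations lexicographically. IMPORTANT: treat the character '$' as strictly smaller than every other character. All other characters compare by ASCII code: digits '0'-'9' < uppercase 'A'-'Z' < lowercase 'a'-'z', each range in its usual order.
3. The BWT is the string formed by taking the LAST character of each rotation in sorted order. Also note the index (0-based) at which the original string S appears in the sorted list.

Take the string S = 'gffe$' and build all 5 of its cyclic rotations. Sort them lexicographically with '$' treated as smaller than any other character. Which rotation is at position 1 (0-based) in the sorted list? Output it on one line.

All 5 rotations (rotation i = S[i:]+S[:i]):
  rot[0] = gffe$
  rot[1] = ffe$g
  rot[2] = fe$gf
  rot[3] = e$gff
  rot[4] = $gffe
Sorted (with $ < everything):
  sorted[0] = $gffe
  sorted[1] = e$gff
  sorted[2] = fe$gf
  sorted[3] = ffe$g
  sorted[4] = gffe$
sorted[1] = e$gff

Answer: e$gff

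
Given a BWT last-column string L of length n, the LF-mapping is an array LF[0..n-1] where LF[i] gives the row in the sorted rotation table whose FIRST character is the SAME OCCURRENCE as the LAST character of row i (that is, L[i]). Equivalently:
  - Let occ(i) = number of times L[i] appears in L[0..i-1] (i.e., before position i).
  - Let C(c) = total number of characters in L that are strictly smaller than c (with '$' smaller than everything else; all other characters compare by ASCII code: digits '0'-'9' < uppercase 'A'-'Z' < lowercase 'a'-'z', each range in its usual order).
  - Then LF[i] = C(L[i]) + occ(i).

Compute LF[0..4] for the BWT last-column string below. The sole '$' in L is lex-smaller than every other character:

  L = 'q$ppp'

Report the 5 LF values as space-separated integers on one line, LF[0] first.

Answer: 4 0 1 2 3

Derivation:
Char counts: '$':1, 'p':3, 'q':1
C (first-col start): C('$')=0, C('p')=1, C('q')=4
L[0]='q': occ=0, LF[0]=C('q')+0=4+0=4
L[1]='$': occ=0, LF[1]=C('$')+0=0+0=0
L[2]='p': occ=0, LF[2]=C('p')+0=1+0=1
L[3]='p': occ=1, LF[3]=C('p')+1=1+1=2
L[4]='p': occ=2, LF[4]=C('p')+2=1+2=3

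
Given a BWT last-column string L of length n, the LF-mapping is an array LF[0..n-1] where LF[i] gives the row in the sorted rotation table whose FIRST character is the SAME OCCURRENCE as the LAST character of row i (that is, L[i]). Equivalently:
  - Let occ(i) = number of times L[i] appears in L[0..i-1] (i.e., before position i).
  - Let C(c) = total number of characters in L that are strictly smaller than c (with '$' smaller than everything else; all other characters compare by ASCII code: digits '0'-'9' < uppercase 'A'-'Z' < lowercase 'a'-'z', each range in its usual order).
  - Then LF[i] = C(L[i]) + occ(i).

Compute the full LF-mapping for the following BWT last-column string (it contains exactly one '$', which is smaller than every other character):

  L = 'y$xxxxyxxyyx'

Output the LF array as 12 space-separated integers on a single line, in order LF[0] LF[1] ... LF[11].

Char counts: '$':1, 'x':7, 'y':4
C (first-col start): C('$')=0, C('x')=1, C('y')=8
L[0]='y': occ=0, LF[0]=C('y')+0=8+0=8
L[1]='$': occ=0, LF[1]=C('$')+0=0+0=0
L[2]='x': occ=0, LF[2]=C('x')+0=1+0=1
L[3]='x': occ=1, LF[3]=C('x')+1=1+1=2
L[4]='x': occ=2, LF[4]=C('x')+2=1+2=3
L[5]='x': occ=3, LF[5]=C('x')+3=1+3=4
L[6]='y': occ=1, LF[6]=C('y')+1=8+1=9
L[7]='x': occ=4, LF[7]=C('x')+4=1+4=5
L[8]='x': occ=5, LF[8]=C('x')+5=1+5=6
L[9]='y': occ=2, LF[9]=C('y')+2=8+2=10
L[10]='y': occ=3, LF[10]=C('y')+3=8+3=11
L[11]='x': occ=6, LF[11]=C('x')+6=1+6=7

Answer: 8 0 1 2 3 4 9 5 6 10 11 7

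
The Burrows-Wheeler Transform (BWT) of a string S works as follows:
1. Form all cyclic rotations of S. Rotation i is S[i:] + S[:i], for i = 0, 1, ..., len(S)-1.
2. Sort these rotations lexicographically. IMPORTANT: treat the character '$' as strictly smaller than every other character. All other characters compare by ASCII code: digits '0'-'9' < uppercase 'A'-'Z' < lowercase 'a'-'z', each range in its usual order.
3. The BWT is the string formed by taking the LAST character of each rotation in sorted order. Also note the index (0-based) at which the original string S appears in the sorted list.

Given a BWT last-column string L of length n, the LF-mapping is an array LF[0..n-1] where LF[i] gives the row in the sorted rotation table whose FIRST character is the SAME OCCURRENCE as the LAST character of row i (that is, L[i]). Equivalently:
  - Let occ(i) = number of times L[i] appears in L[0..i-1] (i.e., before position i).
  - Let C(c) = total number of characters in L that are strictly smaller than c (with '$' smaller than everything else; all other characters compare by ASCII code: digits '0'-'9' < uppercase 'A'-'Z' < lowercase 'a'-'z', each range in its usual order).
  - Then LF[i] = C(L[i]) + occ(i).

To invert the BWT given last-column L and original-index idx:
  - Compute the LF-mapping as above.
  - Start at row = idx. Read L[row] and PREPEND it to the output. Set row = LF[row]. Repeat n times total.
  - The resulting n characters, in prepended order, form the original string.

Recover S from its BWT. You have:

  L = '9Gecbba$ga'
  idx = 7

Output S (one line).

Answer: cabbageG9$

Derivation:
LF mapping: 1 2 8 7 5 6 3 0 9 4
Walk LF starting at row 7, prepending L[row]:
  step 1: row=7, L[7]='$', prepend. Next row=LF[7]=0
  step 2: row=0, L[0]='9', prepend. Next row=LF[0]=1
  step 3: row=1, L[1]='G', prepend. Next row=LF[1]=2
  step 4: row=2, L[2]='e', prepend. Next row=LF[2]=8
  step 5: row=8, L[8]='g', prepend. Next row=LF[8]=9
  step 6: row=9, L[9]='a', prepend. Next row=LF[9]=4
  step 7: row=4, L[4]='b', prepend. Next row=LF[4]=5
  step 8: row=5, L[5]='b', prepend. Next row=LF[5]=6
  step 9: row=6, L[6]='a', prepend. Next row=LF[6]=3
  step 10: row=3, L[3]='c', prepend. Next row=LF[3]=7
Reversed output: cabbageG9$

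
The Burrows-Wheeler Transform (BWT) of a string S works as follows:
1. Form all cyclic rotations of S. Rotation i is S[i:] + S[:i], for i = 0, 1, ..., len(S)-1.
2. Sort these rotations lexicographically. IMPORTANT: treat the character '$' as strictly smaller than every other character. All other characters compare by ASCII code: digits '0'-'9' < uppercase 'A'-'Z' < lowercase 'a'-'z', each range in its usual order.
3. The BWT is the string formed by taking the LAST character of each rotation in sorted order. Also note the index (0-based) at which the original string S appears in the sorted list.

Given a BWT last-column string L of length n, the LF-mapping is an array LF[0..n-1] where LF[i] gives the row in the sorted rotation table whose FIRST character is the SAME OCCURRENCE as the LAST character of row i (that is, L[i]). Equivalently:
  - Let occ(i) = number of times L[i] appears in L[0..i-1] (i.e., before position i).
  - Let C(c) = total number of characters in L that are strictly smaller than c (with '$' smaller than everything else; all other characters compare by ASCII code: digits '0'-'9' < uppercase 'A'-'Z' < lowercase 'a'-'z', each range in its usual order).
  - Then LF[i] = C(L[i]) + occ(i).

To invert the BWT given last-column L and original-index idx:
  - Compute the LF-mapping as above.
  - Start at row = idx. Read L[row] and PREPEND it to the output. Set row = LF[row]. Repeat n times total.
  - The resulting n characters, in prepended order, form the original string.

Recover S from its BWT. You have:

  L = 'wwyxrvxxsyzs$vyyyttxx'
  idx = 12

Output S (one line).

Answer: xvxyywrtyxzxsxvtyysw$

Derivation:
LF mapping: 8 9 15 10 1 6 11 12 2 16 20 3 0 7 17 18 19 4 5 13 14
Walk LF starting at row 12, prepending L[row]:
  step 1: row=12, L[12]='$', prepend. Next row=LF[12]=0
  step 2: row=0, L[0]='w', prepend. Next row=LF[0]=8
  step 3: row=8, L[8]='s', prepend. Next row=LF[8]=2
  step 4: row=2, L[2]='y', prepend. Next row=LF[2]=15
  step 5: row=15, L[15]='y', prepend. Next row=LF[15]=18
  step 6: row=18, L[18]='t', prepend. Next row=LF[18]=5
  step 7: row=5, L[5]='v', prepend. Next row=LF[5]=6
  step 8: row=6, L[6]='x', prepend. Next row=LF[6]=11
  step 9: row=11, L[11]='s', prepend. Next row=LF[11]=3
  step 10: row=3, L[3]='x', prepend. Next row=LF[3]=10
  step 11: row=10, L[10]='z', prepend. Next row=LF[10]=20
  step 12: row=20, L[20]='x', prepend. Next row=LF[20]=14
  step 13: row=14, L[14]='y', prepend. Next row=LF[14]=17
  step 14: row=17, L[17]='t', prepend. Next row=LF[17]=4
  step 15: row=4, L[4]='r', prepend. Next row=LF[4]=1
  step 16: row=1, L[1]='w', prepend. Next row=LF[1]=9
  step 17: row=9, L[9]='y', prepend. Next row=LF[9]=16
  step 18: row=16, L[16]='y', prepend. Next row=LF[16]=19
  step 19: row=19, L[19]='x', prepend. Next row=LF[19]=13
  step 20: row=13, L[13]='v', prepend. Next row=LF[13]=7
  step 21: row=7, L[7]='x', prepend. Next row=LF[7]=12
Reversed output: xvxyywrtyxzxsxvtyysw$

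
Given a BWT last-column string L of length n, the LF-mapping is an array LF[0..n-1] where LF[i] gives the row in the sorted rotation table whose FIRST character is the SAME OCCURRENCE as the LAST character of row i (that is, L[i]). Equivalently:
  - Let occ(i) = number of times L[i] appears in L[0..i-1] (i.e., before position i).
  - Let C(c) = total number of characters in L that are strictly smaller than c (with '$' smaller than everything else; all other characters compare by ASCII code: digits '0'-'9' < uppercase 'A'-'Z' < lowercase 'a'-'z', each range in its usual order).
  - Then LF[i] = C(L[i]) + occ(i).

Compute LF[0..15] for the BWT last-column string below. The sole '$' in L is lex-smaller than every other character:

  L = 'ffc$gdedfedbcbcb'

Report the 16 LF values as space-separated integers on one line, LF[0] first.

Answer: 12 13 4 0 15 7 10 8 14 11 9 1 5 2 6 3

Derivation:
Char counts: '$':1, 'b':3, 'c':3, 'd':3, 'e':2, 'f':3, 'g':1
C (first-col start): C('$')=0, C('b')=1, C('c')=4, C('d')=7, C('e')=10, C('f')=12, C('g')=15
L[0]='f': occ=0, LF[0]=C('f')+0=12+0=12
L[1]='f': occ=1, LF[1]=C('f')+1=12+1=13
L[2]='c': occ=0, LF[2]=C('c')+0=4+0=4
L[3]='$': occ=0, LF[3]=C('$')+0=0+0=0
L[4]='g': occ=0, LF[4]=C('g')+0=15+0=15
L[5]='d': occ=0, LF[5]=C('d')+0=7+0=7
L[6]='e': occ=0, LF[6]=C('e')+0=10+0=10
L[7]='d': occ=1, LF[7]=C('d')+1=7+1=8
L[8]='f': occ=2, LF[8]=C('f')+2=12+2=14
L[9]='e': occ=1, LF[9]=C('e')+1=10+1=11
L[10]='d': occ=2, LF[10]=C('d')+2=7+2=9
L[11]='b': occ=0, LF[11]=C('b')+0=1+0=1
L[12]='c': occ=1, LF[12]=C('c')+1=4+1=5
L[13]='b': occ=1, LF[13]=C('b')+1=1+1=2
L[14]='c': occ=2, LF[14]=C('c')+2=4+2=6
L[15]='b': occ=2, LF[15]=C('b')+2=1+2=3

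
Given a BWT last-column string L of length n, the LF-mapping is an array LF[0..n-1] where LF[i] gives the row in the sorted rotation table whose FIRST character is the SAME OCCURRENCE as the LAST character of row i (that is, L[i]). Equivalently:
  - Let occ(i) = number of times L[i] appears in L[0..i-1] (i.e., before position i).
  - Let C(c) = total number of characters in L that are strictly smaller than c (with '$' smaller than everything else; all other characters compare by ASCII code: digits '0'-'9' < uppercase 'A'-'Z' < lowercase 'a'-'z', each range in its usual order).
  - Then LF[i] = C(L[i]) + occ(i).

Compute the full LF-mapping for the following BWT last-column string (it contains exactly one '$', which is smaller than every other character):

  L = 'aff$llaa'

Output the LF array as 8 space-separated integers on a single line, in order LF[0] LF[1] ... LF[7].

Answer: 1 4 5 0 6 7 2 3

Derivation:
Char counts: '$':1, 'a':3, 'f':2, 'l':2
C (first-col start): C('$')=0, C('a')=1, C('f')=4, C('l')=6
L[0]='a': occ=0, LF[0]=C('a')+0=1+0=1
L[1]='f': occ=0, LF[1]=C('f')+0=4+0=4
L[2]='f': occ=1, LF[2]=C('f')+1=4+1=5
L[3]='$': occ=0, LF[3]=C('$')+0=0+0=0
L[4]='l': occ=0, LF[4]=C('l')+0=6+0=6
L[5]='l': occ=1, LF[5]=C('l')+1=6+1=7
L[6]='a': occ=1, LF[6]=C('a')+1=1+1=2
L[7]='a': occ=2, LF[7]=C('a')+2=1+2=3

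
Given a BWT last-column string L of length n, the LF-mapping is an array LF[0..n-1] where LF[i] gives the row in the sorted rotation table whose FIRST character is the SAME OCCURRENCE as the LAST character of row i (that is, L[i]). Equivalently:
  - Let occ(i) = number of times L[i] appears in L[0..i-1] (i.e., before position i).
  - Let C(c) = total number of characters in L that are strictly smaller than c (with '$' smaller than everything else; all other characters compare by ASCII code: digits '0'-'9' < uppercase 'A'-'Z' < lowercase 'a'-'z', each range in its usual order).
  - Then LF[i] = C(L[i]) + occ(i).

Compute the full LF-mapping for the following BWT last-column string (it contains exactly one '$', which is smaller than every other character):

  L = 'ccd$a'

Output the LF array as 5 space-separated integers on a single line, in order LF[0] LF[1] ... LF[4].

Char counts: '$':1, 'a':1, 'c':2, 'd':1
C (first-col start): C('$')=0, C('a')=1, C('c')=2, C('d')=4
L[0]='c': occ=0, LF[0]=C('c')+0=2+0=2
L[1]='c': occ=1, LF[1]=C('c')+1=2+1=3
L[2]='d': occ=0, LF[2]=C('d')+0=4+0=4
L[3]='$': occ=0, LF[3]=C('$')+0=0+0=0
L[4]='a': occ=0, LF[4]=C('a')+0=1+0=1

Answer: 2 3 4 0 1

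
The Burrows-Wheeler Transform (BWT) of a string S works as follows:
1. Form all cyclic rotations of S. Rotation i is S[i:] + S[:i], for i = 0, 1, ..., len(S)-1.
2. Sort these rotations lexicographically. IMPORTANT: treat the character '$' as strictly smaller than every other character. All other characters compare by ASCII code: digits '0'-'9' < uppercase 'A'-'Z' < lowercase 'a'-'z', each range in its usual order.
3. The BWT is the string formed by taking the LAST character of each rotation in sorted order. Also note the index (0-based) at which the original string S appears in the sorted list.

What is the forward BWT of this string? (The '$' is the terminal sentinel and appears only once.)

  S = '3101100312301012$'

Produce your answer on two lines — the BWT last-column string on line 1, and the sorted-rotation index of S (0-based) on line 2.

All 17 rotations (rotation i = S[i:]+S[:i]):
  rot[0] = 3101100312301012$
  rot[1] = 101100312301012$3
  rot[2] = 01100312301012$31
  rot[3] = 1100312301012$310
  rot[4] = 100312301012$3101
  rot[5] = 00312301012$31011
  rot[6] = 0312301012$310110
  rot[7] = 312301012$3101100
  rot[8] = 12301012$31011003
  rot[9] = 2301012$310110031
  rot[10] = 301012$3101100312
  rot[11] = 01012$31011003123
  rot[12] = 1012$310110031230
  rot[13] = 012$3101100312301
  rot[14] = 12$31011003123010
  rot[15] = 2$310110031230101
  rot[16] = $3101100312301012
Sorted (with $ < everything):
  sorted[0] = $3101100312301012  (last char: '2')
  sorted[1] = 00312301012$31011  (last char: '1')
  sorted[2] = 01012$31011003123  (last char: '3')
  sorted[3] = 01100312301012$31  (last char: '1')
  sorted[4] = 012$3101100312301  (last char: '1')
  sorted[5] = 0312301012$310110  (last char: '0')
  sorted[6] = 100312301012$3101  (last char: '1')
  sorted[7] = 101100312301012$3  (last char: '3')
  sorted[8] = 1012$310110031230  (last char: '0')
  sorted[9] = 1100312301012$310  (last char: '0')
  sorted[10] = 12$31011003123010  (last char: '0')
  sorted[11] = 12301012$31011003  (last char: '3')
  sorted[12] = 2$310110031230101  (last char: '1')
  sorted[13] = 2301012$310110031  (last char: '1')
  sorted[14] = 301012$3101100312  (last char: '2')
  sorted[15] = 3101100312301012$  (last char: '$')
  sorted[16] = 312301012$3101100  (last char: '0')
Last column: 213110130003112$0
Original string S is at sorted index 15

Answer: 213110130003112$0
15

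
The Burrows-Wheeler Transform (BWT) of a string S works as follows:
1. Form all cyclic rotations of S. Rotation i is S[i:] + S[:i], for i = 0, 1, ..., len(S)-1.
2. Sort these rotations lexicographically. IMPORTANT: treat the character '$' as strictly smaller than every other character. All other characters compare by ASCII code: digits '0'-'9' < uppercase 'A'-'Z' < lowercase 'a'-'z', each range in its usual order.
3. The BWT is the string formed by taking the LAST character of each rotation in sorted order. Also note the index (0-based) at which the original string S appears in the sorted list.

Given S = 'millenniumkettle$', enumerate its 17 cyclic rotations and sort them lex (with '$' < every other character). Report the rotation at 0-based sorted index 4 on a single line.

Answer: illenniumkettle$m

Derivation:
All 17 rotations (rotation i = S[i:]+S[:i]):
  rot[0] = millenniumkettle$
  rot[1] = illenniumkettle$m
  rot[2] = llenniumkettle$mi
  rot[3] = lenniumkettle$mil
  rot[4] = enniumkettle$mill
  rot[5] = nniumkettle$mille
  rot[6] = niumkettle$millen
  rot[7] = iumkettle$millenn
  rot[8] = umkettle$millenni
  rot[9] = mkettle$millenniu
  rot[10] = kettle$millennium
  rot[11] = ettle$millenniumk
  rot[12] = ttle$millenniumke
  rot[13] = tle$millenniumket
  rot[14] = le$millenniumkett
  rot[15] = e$millenniumkettl
  rot[16] = $millenniumkettle
Sorted (with $ < everything):
  sorted[0] = $millenniumkettle
  sorted[1] = e$millenniumkettl
  sorted[2] = enniumkettle$mill
  sorted[3] = ettle$millenniumk
  sorted[4] = illenniumkettle$m
  sorted[5] = iumkettle$millenn
  sorted[6] = kettle$millennium
  sorted[7] = le$millenniumkett
  sorted[8] = lenniumkettle$mil
  sorted[9] = llenniumkettle$mi
  sorted[10] = millenniumkettle$
  sorted[11] = mkettle$millenniu
  sorted[12] = niumkettle$millen
  sorted[13] = nniumkettle$mille
  sorted[14] = tle$millenniumket
  sorted[15] = ttle$millenniumke
  sorted[16] = umkettle$millenni
sorted[4] = illenniumkettle$m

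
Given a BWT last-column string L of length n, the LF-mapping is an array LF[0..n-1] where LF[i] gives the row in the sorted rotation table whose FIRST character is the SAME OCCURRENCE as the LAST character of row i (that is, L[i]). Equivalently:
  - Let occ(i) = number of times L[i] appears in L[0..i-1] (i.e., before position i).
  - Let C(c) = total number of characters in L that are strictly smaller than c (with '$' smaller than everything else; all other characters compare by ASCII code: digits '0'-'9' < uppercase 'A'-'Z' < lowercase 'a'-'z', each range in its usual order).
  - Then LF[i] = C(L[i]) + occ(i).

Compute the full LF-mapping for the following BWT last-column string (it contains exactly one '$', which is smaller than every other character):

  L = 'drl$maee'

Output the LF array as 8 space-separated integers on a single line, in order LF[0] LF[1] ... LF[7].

Answer: 2 7 5 0 6 1 3 4

Derivation:
Char counts: '$':1, 'a':1, 'd':1, 'e':2, 'l':1, 'm':1, 'r':1
C (first-col start): C('$')=0, C('a')=1, C('d')=2, C('e')=3, C('l')=5, C('m')=6, C('r')=7
L[0]='d': occ=0, LF[0]=C('d')+0=2+0=2
L[1]='r': occ=0, LF[1]=C('r')+0=7+0=7
L[2]='l': occ=0, LF[2]=C('l')+0=5+0=5
L[3]='$': occ=0, LF[3]=C('$')+0=0+0=0
L[4]='m': occ=0, LF[4]=C('m')+0=6+0=6
L[5]='a': occ=0, LF[5]=C('a')+0=1+0=1
L[6]='e': occ=0, LF[6]=C('e')+0=3+0=3
L[7]='e': occ=1, LF[7]=C('e')+1=3+1=4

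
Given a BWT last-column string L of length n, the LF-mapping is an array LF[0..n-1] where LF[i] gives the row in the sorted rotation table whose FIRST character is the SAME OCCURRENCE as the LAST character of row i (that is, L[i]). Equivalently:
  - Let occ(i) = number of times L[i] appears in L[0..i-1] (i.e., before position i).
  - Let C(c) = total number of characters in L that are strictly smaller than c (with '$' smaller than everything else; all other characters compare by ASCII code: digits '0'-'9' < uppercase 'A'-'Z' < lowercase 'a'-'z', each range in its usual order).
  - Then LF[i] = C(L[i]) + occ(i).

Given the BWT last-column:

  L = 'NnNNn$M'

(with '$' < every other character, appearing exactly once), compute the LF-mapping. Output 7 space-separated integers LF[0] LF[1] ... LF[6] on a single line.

Char counts: '$':1, 'M':1, 'N':3, 'n':2
C (first-col start): C('$')=0, C('M')=1, C('N')=2, C('n')=5
L[0]='N': occ=0, LF[0]=C('N')+0=2+0=2
L[1]='n': occ=0, LF[1]=C('n')+0=5+0=5
L[2]='N': occ=1, LF[2]=C('N')+1=2+1=3
L[3]='N': occ=2, LF[3]=C('N')+2=2+2=4
L[4]='n': occ=1, LF[4]=C('n')+1=5+1=6
L[5]='$': occ=0, LF[5]=C('$')+0=0+0=0
L[6]='M': occ=0, LF[6]=C('M')+0=1+0=1

Answer: 2 5 3 4 6 0 1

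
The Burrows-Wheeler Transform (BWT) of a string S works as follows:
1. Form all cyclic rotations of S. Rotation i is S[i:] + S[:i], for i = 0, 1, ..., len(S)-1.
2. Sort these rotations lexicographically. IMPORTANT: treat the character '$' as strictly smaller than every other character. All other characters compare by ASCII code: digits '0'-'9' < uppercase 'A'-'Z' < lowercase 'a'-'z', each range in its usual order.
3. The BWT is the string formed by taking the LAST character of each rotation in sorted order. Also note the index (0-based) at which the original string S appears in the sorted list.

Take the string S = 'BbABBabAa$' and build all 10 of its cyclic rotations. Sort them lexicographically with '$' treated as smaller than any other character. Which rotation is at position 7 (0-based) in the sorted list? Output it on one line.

Answer: abAa$BbABB

Derivation:
All 10 rotations (rotation i = S[i:]+S[:i]):
  rot[0] = BbABBabAa$
  rot[1] = bABBabAa$B
  rot[2] = ABBabAa$Bb
  rot[3] = BBabAa$BbA
  rot[4] = BabAa$BbAB
  rot[5] = abAa$BbABB
  rot[6] = bAa$BbABBa
  rot[7] = Aa$BbABBab
  rot[8] = a$BbABBabA
  rot[9] = $BbABBabAa
Sorted (with $ < everything):
  sorted[0] = $BbABBabAa
  sorted[1] = ABBabAa$Bb
  sorted[2] = Aa$BbABBab
  sorted[3] = BBabAa$BbA
  sorted[4] = BabAa$BbAB
  sorted[5] = BbABBabAa$
  sorted[6] = a$BbABBabA
  sorted[7] = abAa$BbABB
  sorted[8] = bABBabAa$B
  sorted[9] = bAa$BbABBa
sorted[7] = abAa$BbABB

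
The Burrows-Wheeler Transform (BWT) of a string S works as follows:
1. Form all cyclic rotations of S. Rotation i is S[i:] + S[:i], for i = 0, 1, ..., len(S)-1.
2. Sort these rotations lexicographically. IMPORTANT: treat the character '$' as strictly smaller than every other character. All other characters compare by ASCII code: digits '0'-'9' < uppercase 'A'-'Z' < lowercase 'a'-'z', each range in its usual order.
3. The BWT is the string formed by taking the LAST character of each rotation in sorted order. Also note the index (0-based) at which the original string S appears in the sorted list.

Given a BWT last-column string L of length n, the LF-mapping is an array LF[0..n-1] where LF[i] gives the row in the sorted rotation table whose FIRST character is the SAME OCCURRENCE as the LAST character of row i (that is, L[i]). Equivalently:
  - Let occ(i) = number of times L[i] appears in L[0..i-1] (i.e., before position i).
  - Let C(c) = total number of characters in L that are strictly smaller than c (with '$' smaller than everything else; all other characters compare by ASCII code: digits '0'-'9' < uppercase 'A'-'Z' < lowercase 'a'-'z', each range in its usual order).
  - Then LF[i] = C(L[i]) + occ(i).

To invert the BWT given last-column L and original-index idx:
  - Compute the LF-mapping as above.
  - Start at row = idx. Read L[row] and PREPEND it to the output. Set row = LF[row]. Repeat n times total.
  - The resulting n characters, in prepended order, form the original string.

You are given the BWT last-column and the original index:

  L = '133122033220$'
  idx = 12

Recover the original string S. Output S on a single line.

Answer: 323032302211$

Derivation:
LF mapping: 3 9 10 4 5 6 1 11 12 7 8 2 0
Walk LF starting at row 12, prepending L[row]:
  step 1: row=12, L[12]='$', prepend. Next row=LF[12]=0
  step 2: row=0, L[0]='1', prepend. Next row=LF[0]=3
  step 3: row=3, L[3]='1', prepend. Next row=LF[3]=4
  step 4: row=4, L[4]='2', prepend. Next row=LF[4]=5
  step 5: row=5, L[5]='2', prepend. Next row=LF[5]=6
  step 6: row=6, L[6]='0', prepend. Next row=LF[6]=1
  step 7: row=1, L[1]='3', prepend. Next row=LF[1]=9
  step 8: row=9, L[9]='2', prepend. Next row=LF[9]=7
  step 9: row=7, L[7]='3', prepend. Next row=LF[7]=11
  step 10: row=11, L[11]='0', prepend. Next row=LF[11]=2
  step 11: row=2, L[2]='3', prepend. Next row=LF[2]=10
  step 12: row=10, L[10]='2', prepend. Next row=LF[10]=8
  step 13: row=8, L[8]='3', prepend. Next row=LF[8]=12
Reversed output: 323032302211$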